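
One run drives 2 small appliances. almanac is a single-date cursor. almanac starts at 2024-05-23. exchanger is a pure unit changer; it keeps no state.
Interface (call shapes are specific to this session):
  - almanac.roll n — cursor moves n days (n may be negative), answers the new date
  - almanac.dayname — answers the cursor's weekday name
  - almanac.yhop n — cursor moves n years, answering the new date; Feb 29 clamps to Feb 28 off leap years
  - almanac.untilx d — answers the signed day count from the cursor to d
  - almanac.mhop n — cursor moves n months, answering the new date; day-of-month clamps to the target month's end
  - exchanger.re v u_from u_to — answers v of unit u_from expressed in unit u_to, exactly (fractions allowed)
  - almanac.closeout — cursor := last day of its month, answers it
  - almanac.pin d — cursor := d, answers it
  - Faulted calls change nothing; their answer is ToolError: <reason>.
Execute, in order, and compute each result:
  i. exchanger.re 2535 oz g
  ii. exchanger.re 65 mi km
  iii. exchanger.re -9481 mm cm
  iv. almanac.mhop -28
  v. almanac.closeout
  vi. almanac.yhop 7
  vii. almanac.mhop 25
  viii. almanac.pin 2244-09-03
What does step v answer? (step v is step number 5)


Answer: 2022-01-31

Derivation:
I invoke exchanger.re on v→2535, u_from→oz, u_to→g, and get 22997133159/320000.
I use exchanger.re on v→65, u_from→mi, u_to→km: 326898/3125.
I invoke exchanger.re on v→-9481, u_from→mm, u_to→cm, and observe -9481/10.
Invoking almanac.mhop on n→-28, which returns 2022-01-23.
Calling almanac.closeout(), which returns 2022-01-31.
Using almanac.yhop on n→7, → 2029-01-31.
Using almanac.mhop on n→25, and see 2031-02-28.
I call almanac.pin on d→2244-09-03, giving 2244-09-03.


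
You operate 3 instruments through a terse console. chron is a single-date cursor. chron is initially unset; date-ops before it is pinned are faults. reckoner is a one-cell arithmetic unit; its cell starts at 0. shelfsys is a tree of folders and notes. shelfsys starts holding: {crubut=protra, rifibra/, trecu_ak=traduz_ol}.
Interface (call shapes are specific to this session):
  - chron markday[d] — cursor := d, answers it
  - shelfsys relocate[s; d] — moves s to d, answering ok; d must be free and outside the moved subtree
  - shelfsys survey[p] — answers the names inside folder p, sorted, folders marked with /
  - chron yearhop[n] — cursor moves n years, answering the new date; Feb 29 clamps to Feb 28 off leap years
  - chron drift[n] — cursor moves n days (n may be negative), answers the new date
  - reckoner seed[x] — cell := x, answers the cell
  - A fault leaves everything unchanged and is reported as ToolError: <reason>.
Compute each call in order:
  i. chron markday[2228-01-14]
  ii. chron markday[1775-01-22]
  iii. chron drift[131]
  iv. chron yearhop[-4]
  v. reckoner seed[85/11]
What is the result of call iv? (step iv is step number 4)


Answer: 1771-06-02

Derivation:
[in] chron markday d='2228-01-14'
:: 2228-01-14
[in] chron markday d='1775-01-22'
:: 1775-01-22
[in] chron drift n='131'
:: 1775-06-02
[in] chron yearhop n='-4'
:: 1771-06-02
[in] reckoner seed x='85/11'
:: 85/11


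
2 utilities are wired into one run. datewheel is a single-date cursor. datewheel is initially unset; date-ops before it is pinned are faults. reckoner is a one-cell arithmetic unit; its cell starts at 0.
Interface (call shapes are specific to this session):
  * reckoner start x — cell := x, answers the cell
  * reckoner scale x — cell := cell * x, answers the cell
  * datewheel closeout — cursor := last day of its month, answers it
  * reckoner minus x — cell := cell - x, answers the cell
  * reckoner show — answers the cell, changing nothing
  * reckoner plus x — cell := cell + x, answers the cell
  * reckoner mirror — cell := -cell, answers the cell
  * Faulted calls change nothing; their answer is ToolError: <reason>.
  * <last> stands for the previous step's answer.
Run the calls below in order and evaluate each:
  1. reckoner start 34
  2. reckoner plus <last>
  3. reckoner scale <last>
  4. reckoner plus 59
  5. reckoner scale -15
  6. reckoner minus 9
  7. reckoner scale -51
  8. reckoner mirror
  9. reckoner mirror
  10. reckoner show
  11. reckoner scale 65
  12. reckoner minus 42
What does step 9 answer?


Answer: 3582954

Derivation:
==> reckoner start(x=34)
<== 34
==> reckoner plus(x=<last>)
<== 68
==> reckoner scale(x=<last>)
<== 4624
==> reckoner plus(x=59)
<== 4683
==> reckoner scale(x=-15)
<== -70245
==> reckoner minus(x=9)
<== -70254
==> reckoner scale(x=-51)
<== 3582954
==> reckoner mirror()
<== -3582954
==> reckoner mirror()
<== 3582954
==> reckoner show()
<== 3582954
==> reckoner scale(x=65)
<== 232892010
==> reckoner minus(x=42)
<== 232891968


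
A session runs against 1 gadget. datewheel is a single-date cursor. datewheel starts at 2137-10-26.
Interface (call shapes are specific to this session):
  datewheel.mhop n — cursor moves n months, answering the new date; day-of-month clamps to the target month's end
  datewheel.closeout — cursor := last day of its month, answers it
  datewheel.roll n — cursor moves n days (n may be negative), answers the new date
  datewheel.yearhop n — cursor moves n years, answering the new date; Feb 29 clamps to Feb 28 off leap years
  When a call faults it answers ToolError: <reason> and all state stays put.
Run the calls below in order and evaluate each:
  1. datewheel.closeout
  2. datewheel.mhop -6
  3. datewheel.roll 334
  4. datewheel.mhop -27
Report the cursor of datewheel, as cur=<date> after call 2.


Answer: cur=2137-04-30

Derivation:
I run closeout(), which returns 2137-10-31.
I run mhop passing n: -6, and see 2137-04-30.
I call roll passing n: 334, and observe 2138-03-30.
Calling mhop passing n: -27, giving 2135-12-30.


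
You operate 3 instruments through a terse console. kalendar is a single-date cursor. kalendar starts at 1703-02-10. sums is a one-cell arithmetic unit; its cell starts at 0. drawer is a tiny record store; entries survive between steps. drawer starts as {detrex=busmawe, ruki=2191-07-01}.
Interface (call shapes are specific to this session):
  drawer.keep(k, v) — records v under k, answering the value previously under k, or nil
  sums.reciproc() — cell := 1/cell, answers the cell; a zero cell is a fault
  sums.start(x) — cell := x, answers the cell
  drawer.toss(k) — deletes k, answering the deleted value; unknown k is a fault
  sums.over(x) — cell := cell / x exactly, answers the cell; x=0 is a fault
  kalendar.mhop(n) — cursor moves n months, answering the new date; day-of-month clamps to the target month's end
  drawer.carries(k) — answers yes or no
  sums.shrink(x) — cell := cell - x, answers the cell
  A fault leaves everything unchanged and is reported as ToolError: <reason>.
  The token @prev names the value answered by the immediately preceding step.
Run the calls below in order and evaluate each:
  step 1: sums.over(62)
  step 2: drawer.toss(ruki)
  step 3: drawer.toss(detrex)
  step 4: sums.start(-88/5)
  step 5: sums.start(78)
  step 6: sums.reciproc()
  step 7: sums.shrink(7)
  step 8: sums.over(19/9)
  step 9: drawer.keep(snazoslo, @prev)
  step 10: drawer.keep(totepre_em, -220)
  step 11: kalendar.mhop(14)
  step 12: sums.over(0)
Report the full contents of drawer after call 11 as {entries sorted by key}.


~$ sums.over x='62'
[out] 0
~$ drawer.toss k='ruki'
[out] 2191-07-01
~$ drawer.toss k='detrex'
[out] busmawe
~$ sums.start x='-88/5'
[out] -88/5
~$ sums.start x='78'
[out] 78
~$ sums.reciproc
[out] 1/78
~$ sums.shrink x='7'
[out] -545/78
~$ sums.over x='19/9'
[out] -1635/494
~$ drawer.keep k='snazoslo' v='@prev'
[out] nil
~$ drawer.keep k='totepre_em' v='-220'
[out] nil
~$ kalendar.mhop n='14'
[out] 1704-04-10
~$ sums.over x='0'
[out] ToolError: division by zero

Answer: {snazoslo=-1635/494, totepre_em=-220}


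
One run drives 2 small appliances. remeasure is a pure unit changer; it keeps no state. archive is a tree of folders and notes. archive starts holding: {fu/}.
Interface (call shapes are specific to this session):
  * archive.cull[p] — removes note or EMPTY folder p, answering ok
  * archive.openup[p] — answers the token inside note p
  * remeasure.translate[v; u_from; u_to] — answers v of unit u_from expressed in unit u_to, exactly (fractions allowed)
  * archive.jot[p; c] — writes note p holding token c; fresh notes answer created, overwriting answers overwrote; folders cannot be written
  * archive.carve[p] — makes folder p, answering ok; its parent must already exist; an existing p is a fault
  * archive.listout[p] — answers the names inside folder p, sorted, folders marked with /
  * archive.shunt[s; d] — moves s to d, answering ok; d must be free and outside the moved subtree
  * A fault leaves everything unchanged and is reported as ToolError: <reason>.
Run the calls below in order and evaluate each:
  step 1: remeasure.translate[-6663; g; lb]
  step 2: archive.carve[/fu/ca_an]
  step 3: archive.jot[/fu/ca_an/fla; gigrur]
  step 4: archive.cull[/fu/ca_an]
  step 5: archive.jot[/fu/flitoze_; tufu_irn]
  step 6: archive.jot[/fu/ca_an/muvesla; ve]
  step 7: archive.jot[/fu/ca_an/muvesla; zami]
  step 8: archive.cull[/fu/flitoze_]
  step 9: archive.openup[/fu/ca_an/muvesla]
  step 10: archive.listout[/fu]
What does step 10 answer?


·→ remeasure.translate(v=-6663, u_from=g, u_to=lb)
·← -666300000/45359237
·→ archive.carve(p=/fu/ca_an)
·← ok
·→ archive.jot(p=/fu/ca_an/fla, c=gigrur)
·← created
·→ archive.cull(p=/fu/ca_an)
·← ToolError: not empty
·→ archive.jot(p=/fu/flitoze_, c=tufu_irn)
·← created
·→ archive.jot(p=/fu/ca_an/muvesla, c=ve)
·← created
·→ archive.jot(p=/fu/ca_an/muvesla, c=zami)
·← overwrote
·→ archive.cull(p=/fu/flitoze_)
·← ok
·→ archive.openup(p=/fu/ca_an/muvesla)
·← zami
·→ archive.listout(p=/fu)
·← [ca_an/]

Answer: [ca_an/]


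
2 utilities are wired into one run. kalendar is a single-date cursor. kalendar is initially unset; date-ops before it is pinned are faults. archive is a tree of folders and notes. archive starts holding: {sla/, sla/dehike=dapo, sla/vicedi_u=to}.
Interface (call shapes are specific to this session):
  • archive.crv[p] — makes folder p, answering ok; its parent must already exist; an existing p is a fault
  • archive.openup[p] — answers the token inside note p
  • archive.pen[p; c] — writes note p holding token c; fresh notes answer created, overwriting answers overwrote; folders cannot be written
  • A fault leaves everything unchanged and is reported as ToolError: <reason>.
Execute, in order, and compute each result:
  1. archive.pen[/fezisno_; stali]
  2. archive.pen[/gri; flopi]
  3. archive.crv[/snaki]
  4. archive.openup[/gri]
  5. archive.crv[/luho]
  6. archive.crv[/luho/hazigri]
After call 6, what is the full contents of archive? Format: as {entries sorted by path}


Answer: {fezisno_=stali, gri=flopi, luho/, luho/hazigri/, sla/, sla/dehike=dapo, sla/vicedi_u=to, snaki/}

Derivation:
→ pen(p→/fezisno_, c→stali)
← created
→ pen(p→/gri, c→flopi)
← created
→ crv(p→/snaki)
← ok
→ openup(p→/gri)
← flopi
→ crv(p→/luho)
← ok
→ crv(p→/luho/hazigri)
← ok


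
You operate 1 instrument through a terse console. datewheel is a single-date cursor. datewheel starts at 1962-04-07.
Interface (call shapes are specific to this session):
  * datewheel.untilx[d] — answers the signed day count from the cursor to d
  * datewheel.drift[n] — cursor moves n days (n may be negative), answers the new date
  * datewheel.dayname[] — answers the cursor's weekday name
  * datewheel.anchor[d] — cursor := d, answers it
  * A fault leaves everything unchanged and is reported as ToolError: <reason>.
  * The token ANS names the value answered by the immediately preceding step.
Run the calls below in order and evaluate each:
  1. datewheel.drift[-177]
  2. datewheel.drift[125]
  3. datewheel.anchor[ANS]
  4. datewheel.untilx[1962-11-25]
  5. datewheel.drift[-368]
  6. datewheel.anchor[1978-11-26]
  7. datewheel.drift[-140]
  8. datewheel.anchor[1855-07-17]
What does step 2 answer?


I invoke drift with n=-177: 1961-10-12.
I use drift with n=125: 1962-02-14.
Calling anchor with d=ANS, → 1962-02-14.
I try untilx with d=1962-11-25, yielding 284.
Invoking drift with n=-368, → 1961-02-11.
I use anchor with d=1978-11-26, — result: 1978-11-26.
Using drift with n=-140: 1978-07-09.
Invoking anchor with d=1855-07-17, and see 1855-07-17.

Answer: 1962-02-14


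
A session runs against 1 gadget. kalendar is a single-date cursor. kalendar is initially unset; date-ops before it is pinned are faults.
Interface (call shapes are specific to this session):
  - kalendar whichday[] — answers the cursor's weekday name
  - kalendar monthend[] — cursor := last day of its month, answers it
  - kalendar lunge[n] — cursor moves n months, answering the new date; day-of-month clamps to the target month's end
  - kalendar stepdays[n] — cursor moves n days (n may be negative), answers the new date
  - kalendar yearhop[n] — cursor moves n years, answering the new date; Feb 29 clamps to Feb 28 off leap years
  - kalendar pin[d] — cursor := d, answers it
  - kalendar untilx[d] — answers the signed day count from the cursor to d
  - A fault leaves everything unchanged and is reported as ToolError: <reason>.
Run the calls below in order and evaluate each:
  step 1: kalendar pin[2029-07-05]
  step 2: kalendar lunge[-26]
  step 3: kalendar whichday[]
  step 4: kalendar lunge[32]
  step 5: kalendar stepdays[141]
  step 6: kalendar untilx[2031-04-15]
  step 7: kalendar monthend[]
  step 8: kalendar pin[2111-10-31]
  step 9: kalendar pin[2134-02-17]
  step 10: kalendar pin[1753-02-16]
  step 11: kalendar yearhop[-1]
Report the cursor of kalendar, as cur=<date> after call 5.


Answer: cur=2030-05-26

Derivation:
>>> kalendar pin d=2029-07-05
  2029-07-05
>>> kalendar lunge n=-26
  2027-05-05
>>> kalendar whichday
  Wednesday
>>> kalendar lunge n=32
  2030-01-05
>>> kalendar stepdays n=141
  2030-05-26
>>> kalendar untilx d=2031-04-15
  324
>>> kalendar monthend
  2030-05-31
>>> kalendar pin d=2111-10-31
  2111-10-31
>>> kalendar pin d=2134-02-17
  2134-02-17
>>> kalendar pin d=1753-02-16
  1753-02-16
>>> kalendar yearhop n=-1
  1752-02-16


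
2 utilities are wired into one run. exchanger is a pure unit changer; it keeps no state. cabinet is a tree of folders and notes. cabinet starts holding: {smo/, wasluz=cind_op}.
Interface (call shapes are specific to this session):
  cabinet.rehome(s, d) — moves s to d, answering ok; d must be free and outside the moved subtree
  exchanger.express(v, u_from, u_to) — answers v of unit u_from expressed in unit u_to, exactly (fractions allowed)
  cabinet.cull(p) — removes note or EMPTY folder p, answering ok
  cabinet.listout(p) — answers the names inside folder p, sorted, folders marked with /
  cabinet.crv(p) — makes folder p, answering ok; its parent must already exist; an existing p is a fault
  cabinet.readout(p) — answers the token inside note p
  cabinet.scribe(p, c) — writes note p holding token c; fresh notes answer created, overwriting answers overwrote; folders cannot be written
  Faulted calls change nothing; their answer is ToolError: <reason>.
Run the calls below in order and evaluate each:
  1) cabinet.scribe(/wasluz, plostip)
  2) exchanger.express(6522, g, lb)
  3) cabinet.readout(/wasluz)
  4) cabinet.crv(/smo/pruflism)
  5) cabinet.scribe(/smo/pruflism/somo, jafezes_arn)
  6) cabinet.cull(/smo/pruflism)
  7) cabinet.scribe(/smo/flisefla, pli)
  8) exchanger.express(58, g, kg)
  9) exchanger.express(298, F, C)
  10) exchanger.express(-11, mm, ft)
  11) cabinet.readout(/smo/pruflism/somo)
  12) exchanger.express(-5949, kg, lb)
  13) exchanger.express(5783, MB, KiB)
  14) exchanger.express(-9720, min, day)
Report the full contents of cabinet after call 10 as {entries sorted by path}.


// 1. cabinet.scribe(p='/wasluz', c='plostip') => overwrote
// 2. exchanger.express(v='6522', u_from='g', u_to='lb') => 652200000/45359237
// 3. cabinet.readout(p='/wasluz') => plostip
// 4. cabinet.crv(p='/smo/pruflism') => ok
// 5. cabinet.scribe(p='/smo/pruflism/somo', c='jafezes_arn') => created
// 6. cabinet.cull(p='/smo/pruflism') => ToolError: not empty
// 7. cabinet.scribe(p='/smo/flisefla', c='pli') => created
// 8. exchanger.express(v='58', u_from='g', u_to='kg') => 29/500
// 9. exchanger.express(v='298', u_from='F', u_to='C') => 1330/9
// 10. exchanger.express(v='-11', u_from='mm', u_to='ft') => -55/1524
// 11. cabinet.readout(p='/smo/pruflism/somo') => jafezes_arn
// 12. exchanger.express(v='-5949', u_from='kg', u_to='lb') => -594900000000/45359237
// 13. exchanger.express(v='5783', u_from='MB', u_to='KiB') => 90359375/16
// 14. exchanger.express(v='-9720', u_from='min', u_to='day') => -27/4

Answer: {smo/, smo/flisefla=pli, smo/pruflism/, smo/pruflism/somo=jafezes_arn, wasluz=plostip}


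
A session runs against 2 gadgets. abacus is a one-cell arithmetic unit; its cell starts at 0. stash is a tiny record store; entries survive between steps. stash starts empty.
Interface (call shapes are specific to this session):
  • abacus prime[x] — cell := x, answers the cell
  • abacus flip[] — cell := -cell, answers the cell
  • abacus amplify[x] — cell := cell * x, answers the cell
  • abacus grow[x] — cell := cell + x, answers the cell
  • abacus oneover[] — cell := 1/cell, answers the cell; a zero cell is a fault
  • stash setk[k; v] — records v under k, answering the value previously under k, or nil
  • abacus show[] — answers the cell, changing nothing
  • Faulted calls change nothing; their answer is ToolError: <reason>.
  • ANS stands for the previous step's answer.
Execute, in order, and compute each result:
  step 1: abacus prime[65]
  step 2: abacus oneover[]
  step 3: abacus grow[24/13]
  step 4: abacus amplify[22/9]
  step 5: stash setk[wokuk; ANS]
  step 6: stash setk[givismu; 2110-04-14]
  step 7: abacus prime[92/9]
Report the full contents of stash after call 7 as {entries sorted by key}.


~$ abacus prime x='65'
= 65
~$ abacus oneover
= 1/65
~$ abacus grow x='24/13'
= 121/65
~$ abacus amplify x='22/9'
= 2662/585
~$ stash setk k='wokuk' v='ANS'
= nil
~$ stash setk k='givismu' v='2110-04-14'
= nil
~$ abacus prime x='92/9'
= 92/9

Answer: {givismu=2110-04-14, wokuk=2662/585}


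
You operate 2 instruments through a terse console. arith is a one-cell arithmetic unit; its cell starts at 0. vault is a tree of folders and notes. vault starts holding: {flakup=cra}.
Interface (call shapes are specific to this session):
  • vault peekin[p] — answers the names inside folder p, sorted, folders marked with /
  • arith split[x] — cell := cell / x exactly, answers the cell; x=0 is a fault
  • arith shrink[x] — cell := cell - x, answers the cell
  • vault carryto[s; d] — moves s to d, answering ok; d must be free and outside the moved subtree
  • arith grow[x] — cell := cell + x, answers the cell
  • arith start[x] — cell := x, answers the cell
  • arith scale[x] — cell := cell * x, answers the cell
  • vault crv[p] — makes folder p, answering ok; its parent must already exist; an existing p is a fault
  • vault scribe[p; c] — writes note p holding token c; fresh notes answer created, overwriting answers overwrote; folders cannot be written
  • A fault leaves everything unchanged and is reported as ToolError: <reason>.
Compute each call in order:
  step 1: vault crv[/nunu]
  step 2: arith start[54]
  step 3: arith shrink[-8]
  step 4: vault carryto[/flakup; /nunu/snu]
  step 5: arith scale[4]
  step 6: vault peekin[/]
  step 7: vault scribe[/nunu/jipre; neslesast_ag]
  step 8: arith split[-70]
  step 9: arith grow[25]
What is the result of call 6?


-> vault crv(p: /nunu)
<- ok
-> arith start(x: 54)
<- 54
-> arith shrink(x: -8)
<- 62
-> vault carryto(s: /flakup, d: /nunu/snu)
<- ok
-> arith scale(x: 4)
<- 248
-> vault peekin(p: /)
<- [nunu/]
-> vault scribe(p: /nunu/jipre, c: neslesast_ag)
<- created
-> arith split(x: -70)
<- -124/35
-> arith grow(x: 25)
<- 751/35

Answer: [nunu/]


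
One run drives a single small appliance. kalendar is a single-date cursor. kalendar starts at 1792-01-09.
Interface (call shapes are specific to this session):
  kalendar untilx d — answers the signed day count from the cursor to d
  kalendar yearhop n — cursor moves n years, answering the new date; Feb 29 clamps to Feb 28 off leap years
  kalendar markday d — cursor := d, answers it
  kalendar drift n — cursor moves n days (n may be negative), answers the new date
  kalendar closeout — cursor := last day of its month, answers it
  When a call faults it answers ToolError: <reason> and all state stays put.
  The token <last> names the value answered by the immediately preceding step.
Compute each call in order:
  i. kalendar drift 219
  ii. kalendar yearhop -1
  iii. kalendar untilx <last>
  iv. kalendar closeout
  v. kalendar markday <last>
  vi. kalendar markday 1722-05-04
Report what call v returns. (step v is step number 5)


Act: kalendar drift[n=219]
Obs: 1792-08-15
Act: kalendar yearhop[n=-1]
Obs: 1791-08-15
Act: kalendar untilx[d=<last>]
Obs: 0
Act: kalendar closeout[]
Obs: 1791-08-31
Act: kalendar markday[d=<last>]
Obs: 1791-08-31
Act: kalendar markday[d=1722-05-04]
Obs: 1722-05-04

Answer: 1791-08-31


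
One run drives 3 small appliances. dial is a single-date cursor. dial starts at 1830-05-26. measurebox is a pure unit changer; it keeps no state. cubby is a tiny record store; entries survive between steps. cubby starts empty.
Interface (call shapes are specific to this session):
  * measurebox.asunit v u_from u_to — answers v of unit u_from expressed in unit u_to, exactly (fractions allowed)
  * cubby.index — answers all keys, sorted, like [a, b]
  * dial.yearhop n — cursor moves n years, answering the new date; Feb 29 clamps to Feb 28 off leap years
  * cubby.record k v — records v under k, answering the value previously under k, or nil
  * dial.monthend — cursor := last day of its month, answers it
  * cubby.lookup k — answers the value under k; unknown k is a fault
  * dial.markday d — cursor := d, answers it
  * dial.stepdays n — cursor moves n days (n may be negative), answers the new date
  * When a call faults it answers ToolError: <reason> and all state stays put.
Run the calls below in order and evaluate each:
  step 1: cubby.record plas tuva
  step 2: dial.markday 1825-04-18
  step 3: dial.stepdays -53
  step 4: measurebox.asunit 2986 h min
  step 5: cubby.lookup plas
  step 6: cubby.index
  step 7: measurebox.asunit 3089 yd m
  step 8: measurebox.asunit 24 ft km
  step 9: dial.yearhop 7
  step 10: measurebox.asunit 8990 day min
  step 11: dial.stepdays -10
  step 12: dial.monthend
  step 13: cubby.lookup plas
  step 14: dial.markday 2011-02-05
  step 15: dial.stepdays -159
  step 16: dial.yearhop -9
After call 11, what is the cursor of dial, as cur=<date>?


Answer: cur=1832-02-14

Derivation:
>> record(k='plas', v='tuva')
<< nil
>> markday(d='1825-04-18')
<< 1825-04-18
>> stepdays(n='-53')
<< 1825-02-24
>> asunit(v='2986', u_from='h', u_to='min')
<< 179160
>> lookup(k='plas')
<< tuva
>> index()
<< [plas]
>> asunit(v='3089', u_from='yd', u_to='m')
<< 3530727/1250
>> asunit(v='24', u_from='ft', u_to='km')
<< 1143/156250
>> yearhop(n='7')
<< 1832-02-24
>> asunit(v='8990', u_from='day', u_to='min')
<< 12945600
>> stepdays(n='-10')
<< 1832-02-14
>> monthend()
<< 1832-02-29
>> lookup(k='plas')
<< tuva
>> markday(d='2011-02-05')
<< 2011-02-05
>> stepdays(n='-159')
<< 2010-08-30
>> yearhop(n='-9')
<< 2001-08-30


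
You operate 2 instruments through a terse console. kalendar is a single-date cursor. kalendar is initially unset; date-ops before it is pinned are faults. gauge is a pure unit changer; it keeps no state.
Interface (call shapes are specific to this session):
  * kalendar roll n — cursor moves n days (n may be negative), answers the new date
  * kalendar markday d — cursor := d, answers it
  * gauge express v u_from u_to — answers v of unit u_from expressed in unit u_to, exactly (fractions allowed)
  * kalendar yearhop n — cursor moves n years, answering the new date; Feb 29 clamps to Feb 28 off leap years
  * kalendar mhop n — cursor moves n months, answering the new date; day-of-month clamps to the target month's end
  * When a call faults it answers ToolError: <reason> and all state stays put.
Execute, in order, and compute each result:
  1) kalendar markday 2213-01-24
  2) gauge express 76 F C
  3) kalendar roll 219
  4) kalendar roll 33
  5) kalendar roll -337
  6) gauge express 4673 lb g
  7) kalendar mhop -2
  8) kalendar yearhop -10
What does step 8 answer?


>>> kalendar markday d='2213-01-24'
:: 2213-01-24
>>> gauge express v='76' u_from='F' u_to='C'
:: 220/9
>>> kalendar roll n='219'
:: 2213-08-31
>>> kalendar roll n='33'
:: 2213-10-03
>>> kalendar roll n='-337'
:: 2212-10-31
>>> gauge express v='4673' u_from='lb' u_to='g'
:: 211963714501/100000
>>> kalendar mhop n='-2'
:: 2212-08-31
>>> kalendar yearhop n='-10'
:: 2202-08-31

Answer: 2202-08-31


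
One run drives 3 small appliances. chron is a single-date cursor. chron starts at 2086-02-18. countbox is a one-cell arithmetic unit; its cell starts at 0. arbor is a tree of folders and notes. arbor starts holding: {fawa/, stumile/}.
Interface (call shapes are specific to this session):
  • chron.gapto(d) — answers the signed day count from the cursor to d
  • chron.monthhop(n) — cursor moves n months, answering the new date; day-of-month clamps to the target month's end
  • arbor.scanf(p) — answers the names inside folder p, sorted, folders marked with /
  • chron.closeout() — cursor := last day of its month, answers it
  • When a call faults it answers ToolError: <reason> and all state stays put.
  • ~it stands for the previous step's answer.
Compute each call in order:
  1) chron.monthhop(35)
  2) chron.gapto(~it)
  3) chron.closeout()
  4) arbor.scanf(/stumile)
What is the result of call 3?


[in] monthhop n=35
  2089-01-18
[in] gapto d=~it
  0
[in] closeout
  2089-01-31
[in] scanf p=/stumile
  []

Answer: 2089-01-31


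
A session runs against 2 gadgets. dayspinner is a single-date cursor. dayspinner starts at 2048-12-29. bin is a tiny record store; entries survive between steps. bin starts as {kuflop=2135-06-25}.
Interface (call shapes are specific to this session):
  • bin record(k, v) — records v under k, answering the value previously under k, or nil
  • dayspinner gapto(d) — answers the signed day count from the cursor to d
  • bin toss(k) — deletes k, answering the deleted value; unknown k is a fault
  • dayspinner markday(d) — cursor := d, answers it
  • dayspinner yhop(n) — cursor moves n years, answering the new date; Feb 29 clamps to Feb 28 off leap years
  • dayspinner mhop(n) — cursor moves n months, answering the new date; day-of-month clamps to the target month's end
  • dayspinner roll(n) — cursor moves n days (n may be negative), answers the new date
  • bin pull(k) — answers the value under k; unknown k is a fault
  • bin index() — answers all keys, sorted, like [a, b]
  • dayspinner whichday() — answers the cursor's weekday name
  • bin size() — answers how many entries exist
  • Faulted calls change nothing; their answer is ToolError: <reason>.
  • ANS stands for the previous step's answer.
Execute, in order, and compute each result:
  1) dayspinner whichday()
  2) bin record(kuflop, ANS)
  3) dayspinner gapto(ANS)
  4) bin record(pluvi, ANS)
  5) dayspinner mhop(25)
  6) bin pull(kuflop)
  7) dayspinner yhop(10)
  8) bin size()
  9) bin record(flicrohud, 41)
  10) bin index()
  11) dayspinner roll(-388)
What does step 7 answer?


Answer: 2061-01-29

Derivation:
! 1. dayspinner whichday() : Tuesday
! 2. bin record(k='kuflop', v='ANS') : 2135-06-25
! 3. dayspinner gapto(d='ANS') : 31588
! 4. bin record(k='pluvi', v='ANS') : nil
! 5. dayspinner mhop(n='25') : 2051-01-29
! 6. bin pull(k='kuflop') : Tuesday
! 7. dayspinner yhop(n='10') : 2061-01-29
! 8. bin size() : 2
! 9. bin record(k='flicrohud', v='41') : nil
! 10. bin index() : [flicrohud, kuflop, pluvi]
! 11. dayspinner roll(n='-388') : 2060-01-07


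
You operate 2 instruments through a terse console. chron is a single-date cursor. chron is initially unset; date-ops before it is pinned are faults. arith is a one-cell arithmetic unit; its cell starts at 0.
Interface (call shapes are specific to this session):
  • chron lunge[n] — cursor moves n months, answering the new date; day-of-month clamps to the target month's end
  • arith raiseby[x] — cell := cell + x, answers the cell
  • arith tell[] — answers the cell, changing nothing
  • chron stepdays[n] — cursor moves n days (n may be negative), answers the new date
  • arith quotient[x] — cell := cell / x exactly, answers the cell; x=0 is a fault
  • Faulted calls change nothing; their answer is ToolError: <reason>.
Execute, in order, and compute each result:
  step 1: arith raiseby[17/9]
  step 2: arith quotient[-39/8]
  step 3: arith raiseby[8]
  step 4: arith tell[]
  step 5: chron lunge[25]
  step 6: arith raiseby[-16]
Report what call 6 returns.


Answer: -2944/351

Derivation:
% 1. arith raiseby(x→17/9) => 17/9
% 2. arith quotient(x→-39/8) => -136/351
% 3. arith raiseby(x→8) => 2672/351
% 4. arith tell() => 2672/351
% 5. chron lunge(n→25) => ToolError: no date set
% 6. arith raiseby(x→-16) => -2944/351


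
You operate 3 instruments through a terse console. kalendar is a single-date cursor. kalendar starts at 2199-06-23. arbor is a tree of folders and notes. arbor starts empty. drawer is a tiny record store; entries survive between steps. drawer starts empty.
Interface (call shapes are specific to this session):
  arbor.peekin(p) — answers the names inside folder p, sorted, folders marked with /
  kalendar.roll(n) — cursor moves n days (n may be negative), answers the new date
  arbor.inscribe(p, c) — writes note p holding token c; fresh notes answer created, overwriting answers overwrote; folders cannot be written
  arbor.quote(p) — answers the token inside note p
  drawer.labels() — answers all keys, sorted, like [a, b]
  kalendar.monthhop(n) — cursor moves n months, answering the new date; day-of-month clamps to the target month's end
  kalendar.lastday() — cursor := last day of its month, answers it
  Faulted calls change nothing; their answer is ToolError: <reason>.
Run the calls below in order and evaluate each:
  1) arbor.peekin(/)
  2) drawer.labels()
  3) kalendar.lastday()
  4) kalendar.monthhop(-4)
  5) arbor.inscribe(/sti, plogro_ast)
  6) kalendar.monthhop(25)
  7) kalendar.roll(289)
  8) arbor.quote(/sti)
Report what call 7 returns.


Answer: 2202-01-11

Derivation:
% arbor.peekin p→/
= []
% drawer.labels
= []
% kalendar.lastday
= 2199-06-30
% kalendar.monthhop n→-4
= 2199-02-28
% arbor.inscribe p→/sti c→plogro_ast
= created
% kalendar.monthhop n→25
= 2201-03-28
% kalendar.roll n→289
= 2202-01-11
% arbor.quote p→/sti
= plogro_ast


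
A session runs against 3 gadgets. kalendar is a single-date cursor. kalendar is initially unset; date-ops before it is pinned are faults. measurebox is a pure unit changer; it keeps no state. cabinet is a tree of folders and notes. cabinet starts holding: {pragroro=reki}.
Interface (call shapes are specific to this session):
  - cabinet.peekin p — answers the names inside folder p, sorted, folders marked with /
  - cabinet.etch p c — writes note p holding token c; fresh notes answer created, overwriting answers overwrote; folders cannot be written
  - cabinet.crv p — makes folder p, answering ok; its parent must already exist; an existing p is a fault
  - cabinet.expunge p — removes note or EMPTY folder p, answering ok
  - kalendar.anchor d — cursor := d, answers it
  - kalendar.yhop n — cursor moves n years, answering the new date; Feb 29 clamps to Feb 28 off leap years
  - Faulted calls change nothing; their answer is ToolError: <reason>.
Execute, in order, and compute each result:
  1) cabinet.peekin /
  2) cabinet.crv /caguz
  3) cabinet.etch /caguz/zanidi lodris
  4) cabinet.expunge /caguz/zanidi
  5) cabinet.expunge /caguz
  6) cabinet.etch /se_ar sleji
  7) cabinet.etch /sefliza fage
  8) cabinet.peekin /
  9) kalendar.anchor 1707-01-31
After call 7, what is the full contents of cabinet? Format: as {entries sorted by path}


I invoke cabinet.peekin using p='/', giving [pragroro].
Calling cabinet.crv using p='/caguz': ok.
Now I run cabinet.etch using p='/caguz/zanidi', c='lodris', which returns created.
Next I call cabinet.expunge using p='/caguz/zanidi', — result: ok.
Using cabinet.expunge using p='/caguz', and get ok.
I run cabinet.etch using p='/se_ar', c='sleji', → created.
Now I run cabinet.etch using p='/sefliza', c='fage', yielding created.
Next I call cabinet.peekin using p='/', and see [pragroro, se_ar, sefliza].
I use kalendar.anchor using d='1707-01-31': 1707-01-31.

Answer: {pragroro=reki, se_ar=sleji, sefliza=fage}


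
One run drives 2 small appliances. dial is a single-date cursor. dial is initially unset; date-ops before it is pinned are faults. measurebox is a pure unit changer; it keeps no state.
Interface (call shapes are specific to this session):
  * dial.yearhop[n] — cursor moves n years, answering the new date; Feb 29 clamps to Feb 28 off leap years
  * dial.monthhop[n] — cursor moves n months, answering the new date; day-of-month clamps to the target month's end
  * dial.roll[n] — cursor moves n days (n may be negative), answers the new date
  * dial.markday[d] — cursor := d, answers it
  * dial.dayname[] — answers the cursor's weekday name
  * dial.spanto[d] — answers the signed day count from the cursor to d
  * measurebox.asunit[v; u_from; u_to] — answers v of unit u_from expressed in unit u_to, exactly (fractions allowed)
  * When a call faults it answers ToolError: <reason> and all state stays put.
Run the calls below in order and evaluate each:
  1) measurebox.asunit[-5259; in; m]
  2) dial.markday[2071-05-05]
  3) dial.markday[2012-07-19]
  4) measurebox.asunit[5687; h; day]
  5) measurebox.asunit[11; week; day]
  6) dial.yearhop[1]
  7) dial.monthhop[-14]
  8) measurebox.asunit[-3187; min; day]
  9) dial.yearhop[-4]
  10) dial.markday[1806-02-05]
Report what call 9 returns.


# measurebox.asunit(v: -5259, u_from: in, u_to: m) -> -667893/5000
# dial.markday(d: 2071-05-05) -> 2071-05-05
# dial.markday(d: 2012-07-19) -> 2012-07-19
# measurebox.asunit(v: 5687, u_from: h, u_to: day) -> 5687/24
# measurebox.asunit(v: 11, u_from: week, u_to: day) -> 77
# dial.yearhop(n: 1) -> 2013-07-19
# dial.monthhop(n: -14) -> 2012-05-19
# measurebox.asunit(v: -3187, u_from: min, u_to: day) -> -3187/1440
# dial.yearhop(n: -4) -> 2008-05-19
# dial.markday(d: 1806-02-05) -> 1806-02-05

Answer: 2008-05-19


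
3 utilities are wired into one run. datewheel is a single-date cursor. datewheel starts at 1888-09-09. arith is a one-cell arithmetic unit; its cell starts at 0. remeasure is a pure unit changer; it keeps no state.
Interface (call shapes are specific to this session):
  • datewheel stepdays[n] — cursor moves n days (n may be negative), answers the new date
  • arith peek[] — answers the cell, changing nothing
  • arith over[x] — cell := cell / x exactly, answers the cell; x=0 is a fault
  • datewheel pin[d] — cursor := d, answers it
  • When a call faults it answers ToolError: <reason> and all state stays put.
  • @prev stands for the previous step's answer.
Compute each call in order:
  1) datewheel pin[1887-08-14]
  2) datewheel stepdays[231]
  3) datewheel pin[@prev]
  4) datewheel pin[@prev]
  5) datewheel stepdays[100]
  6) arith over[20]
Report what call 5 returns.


Answer: 1888-07-10

Derivation:
% 1. datewheel pin(d=1887-08-14) == 1887-08-14
% 2. datewheel stepdays(n=231) == 1888-04-01
% 3. datewheel pin(d=@prev) == 1888-04-01
% 4. datewheel pin(d=@prev) == 1888-04-01
% 5. datewheel stepdays(n=100) == 1888-07-10
% 6. arith over(x=20) == 0


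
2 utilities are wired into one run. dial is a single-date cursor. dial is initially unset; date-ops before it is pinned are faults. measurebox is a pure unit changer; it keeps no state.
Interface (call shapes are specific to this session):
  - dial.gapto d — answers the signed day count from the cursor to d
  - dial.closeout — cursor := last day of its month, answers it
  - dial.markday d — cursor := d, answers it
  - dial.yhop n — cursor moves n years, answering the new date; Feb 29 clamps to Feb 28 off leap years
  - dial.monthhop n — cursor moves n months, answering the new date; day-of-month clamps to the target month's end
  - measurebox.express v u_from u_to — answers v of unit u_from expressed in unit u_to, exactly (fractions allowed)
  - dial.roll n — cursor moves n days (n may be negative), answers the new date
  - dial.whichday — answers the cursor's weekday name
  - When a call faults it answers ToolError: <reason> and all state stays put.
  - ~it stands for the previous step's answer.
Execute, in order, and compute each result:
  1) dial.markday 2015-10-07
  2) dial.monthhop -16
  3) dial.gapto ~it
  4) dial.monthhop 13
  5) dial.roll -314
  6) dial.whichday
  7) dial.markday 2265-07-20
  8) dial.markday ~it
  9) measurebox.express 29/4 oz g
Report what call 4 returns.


Answer: 2015-07-07

Derivation:
% 1. dial.markday(d=2015-10-07) -> 2015-10-07
% 2. dial.monthhop(n=-16) -> 2014-06-07
% 3. dial.gapto(d=~it) -> 0
% 4. dial.monthhop(n=13) -> 2015-07-07
% 5. dial.roll(n=-314) -> 2014-08-27
% 6. dial.whichday() -> Wednesday
% 7. dial.markday(d=2265-07-20) -> 2265-07-20
% 8. dial.markday(d=~it) -> 2265-07-20
% 9. measurebox.express(v=29/4, u_from=oz, u_to=g) -> 1315417873/6400000


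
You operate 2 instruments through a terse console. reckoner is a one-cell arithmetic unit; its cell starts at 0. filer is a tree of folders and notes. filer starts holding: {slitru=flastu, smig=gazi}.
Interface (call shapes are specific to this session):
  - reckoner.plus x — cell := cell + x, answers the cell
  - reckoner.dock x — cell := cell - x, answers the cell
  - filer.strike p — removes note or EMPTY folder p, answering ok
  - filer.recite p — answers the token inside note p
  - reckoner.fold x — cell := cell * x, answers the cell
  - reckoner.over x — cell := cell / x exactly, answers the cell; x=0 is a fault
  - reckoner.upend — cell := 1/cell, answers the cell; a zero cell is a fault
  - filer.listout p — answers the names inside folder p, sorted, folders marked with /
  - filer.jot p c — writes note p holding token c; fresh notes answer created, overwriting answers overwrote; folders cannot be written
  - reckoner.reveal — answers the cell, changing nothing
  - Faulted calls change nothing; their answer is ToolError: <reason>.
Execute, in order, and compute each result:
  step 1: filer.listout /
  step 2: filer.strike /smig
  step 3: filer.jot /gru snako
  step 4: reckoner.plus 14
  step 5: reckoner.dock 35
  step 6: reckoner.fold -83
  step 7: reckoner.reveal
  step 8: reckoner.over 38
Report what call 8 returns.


! 1. filer.listout(p: /) == [slitru, smig]
! 2. filer.strike(p: /smig) == ok
! 3. filer.jot(p: /gru, c: snako) == created
! 4. reckoner.plus(x: 14) == 14
! 5. reckoner.dock(x: 35) == -21
! 6. reckoner.fold(x: -83) == 1743
! 7. reckoner.reveal() == 1743
! 8. reckoner.over(x: 38) == 1743/38

Answer: 1743/38


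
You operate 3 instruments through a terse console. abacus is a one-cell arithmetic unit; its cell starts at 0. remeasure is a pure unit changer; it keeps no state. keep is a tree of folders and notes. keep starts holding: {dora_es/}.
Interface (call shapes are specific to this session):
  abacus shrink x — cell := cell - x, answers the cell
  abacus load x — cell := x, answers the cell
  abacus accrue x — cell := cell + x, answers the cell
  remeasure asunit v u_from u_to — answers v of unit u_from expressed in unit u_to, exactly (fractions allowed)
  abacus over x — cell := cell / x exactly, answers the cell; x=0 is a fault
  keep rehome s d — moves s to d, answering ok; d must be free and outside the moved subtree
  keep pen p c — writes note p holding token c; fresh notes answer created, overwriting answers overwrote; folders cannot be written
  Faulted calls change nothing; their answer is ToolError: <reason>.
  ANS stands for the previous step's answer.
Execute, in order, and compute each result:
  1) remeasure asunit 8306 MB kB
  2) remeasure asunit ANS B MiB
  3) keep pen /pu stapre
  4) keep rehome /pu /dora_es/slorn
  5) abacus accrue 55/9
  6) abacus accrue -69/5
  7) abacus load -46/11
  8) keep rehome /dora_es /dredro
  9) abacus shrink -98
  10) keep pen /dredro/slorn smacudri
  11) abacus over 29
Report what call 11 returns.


Answer: 1032/319

Derivation:
Invoking remeasure asunit passing v=8306, u_from=MB, u_to=kB, giving 8306000.
Now I run remeasure asunit passing v=ANS, u_from=B, u_to=MiB, giving 519125/65536.
Calling keep pen passing p=/pu, c=stapre, → created.
I call keep rehome passing s=/pu, d=/dora_es/slorn, and observe ok.
Now I run abacus accrue passing x=55/9: 55/9.
I try abacus accrue passing x=-69/5, and observe -346/45.
Invoking abacus load passing x=-46/11, and get -46/11.
I invoke keep rehome passing s=/dora_es, d=/dredro, and observe ok.
I invoke abacus shrink passing x=-98, and get 1032/11.
I try keep pen passing p=/dredro/slorn, c=smacudri, and get overwrote.
I invoke abacus over passing x=29, and observe 1032/319.
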